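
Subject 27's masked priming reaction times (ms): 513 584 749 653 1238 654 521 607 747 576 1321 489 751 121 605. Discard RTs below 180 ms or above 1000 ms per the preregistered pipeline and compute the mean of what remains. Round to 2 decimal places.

620.75 ms

Excluded: 121, 1238, 1321
Retained (n=12): Σ = 7449
Mean = 7449/12 = 620.7500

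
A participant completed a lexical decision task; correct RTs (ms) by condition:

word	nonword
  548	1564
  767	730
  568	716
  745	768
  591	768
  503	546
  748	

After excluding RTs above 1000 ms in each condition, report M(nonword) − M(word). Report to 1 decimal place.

nonword: exclude 1564
M(word) = 4470/7 = 638.571
M(nonword) = 3528/5 = 705.600
Difference = 705.600 − 638.571 = 67.029 ms

67.0 ms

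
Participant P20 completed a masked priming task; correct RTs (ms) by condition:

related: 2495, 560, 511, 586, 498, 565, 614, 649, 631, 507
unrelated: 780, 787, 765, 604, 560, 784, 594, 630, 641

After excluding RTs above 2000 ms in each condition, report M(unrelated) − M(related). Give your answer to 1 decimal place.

113.8 ms

related: exclude 2495
M(related) = 5121/9 = 569.000
M(unrelated) = 6145/9 = 682.778
Difference = 682.778 − 569.000 = 113.778 ms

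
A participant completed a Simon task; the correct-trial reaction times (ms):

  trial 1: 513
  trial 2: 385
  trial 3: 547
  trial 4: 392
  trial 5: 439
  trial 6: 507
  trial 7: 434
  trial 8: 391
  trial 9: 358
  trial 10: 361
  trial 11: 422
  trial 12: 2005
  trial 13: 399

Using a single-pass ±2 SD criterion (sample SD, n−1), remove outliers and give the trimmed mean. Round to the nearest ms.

429 ms

n = 13, ΣRT = 7153, M = 550.231
Σ(x−M)² = 2335268.31; s = √(2335268.31/12) = 441.141
Cutoffs: 550.231 ± 2·441.141 → [-332.1, 1432.5]
Outside: 2005 → excluded.
Retained (n=12): Σ = 5148, mean = 5148/12 = 429.000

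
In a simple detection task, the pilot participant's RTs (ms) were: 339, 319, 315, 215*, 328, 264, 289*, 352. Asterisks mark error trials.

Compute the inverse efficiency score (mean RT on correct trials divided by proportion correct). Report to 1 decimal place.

426.0 ms

Correct trials (n=6): 339, 319, 315, 328, 264, 352
Mean correct RT = 1917/6 = 319.5000 ms
Proportion correct = 6/8
IES = 319.5000 / (6/8) = 426.000 ms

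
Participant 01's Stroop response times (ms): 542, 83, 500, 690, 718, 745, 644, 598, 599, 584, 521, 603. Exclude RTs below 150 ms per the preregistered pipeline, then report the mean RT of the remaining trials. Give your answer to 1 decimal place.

Excluded: 83
Retained (n=11): Σ = 6744
Mean = 6744/11 = 613.0909

613.1 ms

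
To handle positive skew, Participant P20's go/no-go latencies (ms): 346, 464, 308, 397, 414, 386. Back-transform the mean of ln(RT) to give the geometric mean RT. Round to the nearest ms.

383 ms

ln(RT): 5.8464, 6.1399, 5.7301, 5.9839, 6.0259, 5.9558
Mean ln(RT) = 35.6821/6 = 5.94701
Geometric mean = exp(5.94701) = 382.61 ms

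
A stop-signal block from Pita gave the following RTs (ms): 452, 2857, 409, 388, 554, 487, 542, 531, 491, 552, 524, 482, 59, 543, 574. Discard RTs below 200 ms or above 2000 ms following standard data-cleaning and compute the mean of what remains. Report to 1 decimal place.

Excluded: 59, 2857
Retained (n=13): Σ = 6529
Mean = 6529/13 = 502.2308

502.2 ms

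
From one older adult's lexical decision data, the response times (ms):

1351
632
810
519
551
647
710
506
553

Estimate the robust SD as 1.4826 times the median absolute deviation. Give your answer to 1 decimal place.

Sorted: 506, 519, 551, 553, 632, 647, 710, 810, 1351 → median = 632
|x − 632| sorted: 0, 15, 78, 79, 81, 113, 126, 178, 719 → MAD = 81
Robust SD ≈ 1.4826 × 81 = 120.091

120.1 ms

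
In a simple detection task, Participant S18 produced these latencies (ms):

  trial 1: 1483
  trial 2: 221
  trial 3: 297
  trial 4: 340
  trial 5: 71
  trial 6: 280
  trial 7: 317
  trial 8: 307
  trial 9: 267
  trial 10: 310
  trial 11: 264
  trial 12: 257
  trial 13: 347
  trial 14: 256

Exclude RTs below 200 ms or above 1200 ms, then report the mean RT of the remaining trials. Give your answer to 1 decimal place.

288.6 ms

Excluded: 71, 1483
Retained (n=12): Σ = 3463
Mean = 3463/12 = 288.5833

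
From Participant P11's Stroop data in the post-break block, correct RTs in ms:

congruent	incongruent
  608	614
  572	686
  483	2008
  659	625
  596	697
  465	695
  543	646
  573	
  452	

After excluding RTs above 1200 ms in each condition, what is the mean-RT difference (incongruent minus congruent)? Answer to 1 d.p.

incongruent: exclude 2008
M(congruent) = 4951/9 = 550.111
M(incongruent) = 3963/6 = 660.500
Difference = 660.500 − 550.111 = 110.389 ms

110.4 ms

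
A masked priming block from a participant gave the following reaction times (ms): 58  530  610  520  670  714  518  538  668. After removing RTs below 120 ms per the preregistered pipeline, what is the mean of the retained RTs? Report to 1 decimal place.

596.0 ms

Excluded: 58
Retained (n=8): Σ = 4768
Mean = 4768/8 = 596.0000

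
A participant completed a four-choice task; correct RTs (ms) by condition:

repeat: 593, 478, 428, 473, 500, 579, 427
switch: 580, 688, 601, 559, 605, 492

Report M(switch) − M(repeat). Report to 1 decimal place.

90.6 ms

M(repeat) = 3478/7 = 496.857
M(switch) = 3525/6 = 587.500
Difference = 587.500 − 496.857 = 90.643 ms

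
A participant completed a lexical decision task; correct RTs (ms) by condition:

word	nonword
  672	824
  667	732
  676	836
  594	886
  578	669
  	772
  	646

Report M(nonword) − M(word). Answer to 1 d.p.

M(word) = 3187/5 = 637.400
M(nonword) = 5365/7 = 766.429
Difference = 766.429 − 637.400 = 129.029 ms

129.0 ms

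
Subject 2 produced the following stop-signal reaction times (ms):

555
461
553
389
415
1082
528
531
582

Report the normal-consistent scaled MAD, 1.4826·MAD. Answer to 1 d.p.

75.6 ms

Sorted: 389, 415, 461, 528, 531, 553, 555, 582, 1082 → median = 531
|x − 531| sorted: 0, 3, 22, 24, 51, 70, 116, 142, 551 → MAD = 51
Robust SD ≈ 1.4826 × 51 = 75.613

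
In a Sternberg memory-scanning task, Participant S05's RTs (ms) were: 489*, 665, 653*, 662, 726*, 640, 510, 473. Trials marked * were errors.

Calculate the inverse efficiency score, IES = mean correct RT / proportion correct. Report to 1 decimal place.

944.0 ms

Correct trials (n=5): 665, 662, 640, 510, 473
Mean correct RT = 2950/5 = 590.0000 ms
Proportion correct = 5/8
IES = 590.0000 / (5/8) = 944.000 ms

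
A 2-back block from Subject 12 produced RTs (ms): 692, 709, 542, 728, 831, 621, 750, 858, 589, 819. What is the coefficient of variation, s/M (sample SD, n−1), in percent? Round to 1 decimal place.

14.9%

n = 10, Σ = 7139, M = 713.9000
Σ(x−M)² = 101308.900; s = √(101308.900/9) = 106.0969
CV = 106.0969 / 713.9000 = 0.14862 = 14.862%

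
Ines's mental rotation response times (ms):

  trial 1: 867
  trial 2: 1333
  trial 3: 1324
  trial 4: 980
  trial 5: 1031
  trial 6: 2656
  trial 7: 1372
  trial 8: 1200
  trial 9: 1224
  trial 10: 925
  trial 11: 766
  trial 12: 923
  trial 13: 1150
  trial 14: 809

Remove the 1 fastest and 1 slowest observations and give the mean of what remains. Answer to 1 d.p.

1094.8 ms

Sorted: 766, 809, 867, 923, 925, 980, 1031, 1150, 1200, 1224, 1324, 1333, 1372, 2656
Drop lowest 1 (766) and highest 1 (2656)
Remaining (n=12): Σ = 13138, mean = 13138/12 = 1094.833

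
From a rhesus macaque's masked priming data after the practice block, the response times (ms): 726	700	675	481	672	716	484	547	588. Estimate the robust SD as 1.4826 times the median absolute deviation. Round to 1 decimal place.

80.1 ms

Sorted: 481, 484, 547, 588, 672, 675, 700, 716, 726 → median = 672
|x − 672| sorted: 0, 3, 28, 44, 54, 84, 125, 188, 191 → MAD = 54
Robust SD ≈ 1.4826 × 54 = 80.060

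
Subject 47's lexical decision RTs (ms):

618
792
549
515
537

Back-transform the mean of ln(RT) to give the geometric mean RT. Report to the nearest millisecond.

595 ms

ln(RT): 6.4265, 6.6746, 6.3081, 6.2442, 6.2860
Mean ln(RT) = 31.9393/5 = 6.38786
Geometric mean = exp(6.38786) = 594.58 ms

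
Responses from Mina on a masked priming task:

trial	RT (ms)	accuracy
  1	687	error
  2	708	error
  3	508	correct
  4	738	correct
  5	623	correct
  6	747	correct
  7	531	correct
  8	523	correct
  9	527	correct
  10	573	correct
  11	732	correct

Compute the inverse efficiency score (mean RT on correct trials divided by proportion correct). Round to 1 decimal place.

Correct trials (n=9): 508, 738, 623, 747, 531, 523, 527, 573, 732
Mean correct RT = 5502/9 = 611.3333 ms
Proportion correct = 9/11
IES = 611.3333 / (9/11) = 747.185 ms

747.2 ms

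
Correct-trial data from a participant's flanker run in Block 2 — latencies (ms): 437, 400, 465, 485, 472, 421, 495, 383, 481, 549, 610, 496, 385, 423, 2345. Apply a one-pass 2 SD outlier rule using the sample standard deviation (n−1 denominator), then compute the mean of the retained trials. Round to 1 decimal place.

n = 15, ΣRT = 8847, M = 589.800
Σ(x−M)² = 3353254.40; s = √(3353254.40/14) = 489.406
Cutoffs: 589.800 ± 2·489.406 → [-389.0, 1568.6]
Outside: 2345 → excluded.
Retained (n=14): Σ = 6502, mean = 6502/14 = 464.429

464.4 ms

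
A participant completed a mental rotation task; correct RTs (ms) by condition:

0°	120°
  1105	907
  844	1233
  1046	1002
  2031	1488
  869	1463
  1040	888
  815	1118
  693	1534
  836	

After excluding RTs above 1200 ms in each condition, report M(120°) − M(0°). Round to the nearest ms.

0°: exclude 2031
120°: exclude 1233, 1488, 1463, 1534
M(0°) = 7248/8 = 906.000
M(120°) = 3915/4 = 978.750
Difference = 978.750 − 906.000 = 72.750 ms

73 ms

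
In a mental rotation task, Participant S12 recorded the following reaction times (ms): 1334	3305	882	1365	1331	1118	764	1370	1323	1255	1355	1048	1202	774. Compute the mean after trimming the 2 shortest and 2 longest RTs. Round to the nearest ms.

1221 ms

Sorted: 764, 774, 882, 1048, 1118, 1202, 1255, 1323, 1331, 1334, 1355, 1365, 1370, 3305
Drop lowest 2 (764, 774) and highest 2 (1370, 3305)
Remaining (n=10): Σ = 12213, mean = 12213/10 = 1221.300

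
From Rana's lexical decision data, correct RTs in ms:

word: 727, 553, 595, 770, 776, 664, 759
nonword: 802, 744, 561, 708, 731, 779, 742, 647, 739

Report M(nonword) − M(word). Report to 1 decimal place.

25.0 ms

M(word) = 4844/7 = 692.000
M(nonword) = 6453/9 = 717.000
Difference = 717.000 − 692.000 = 25.000 ms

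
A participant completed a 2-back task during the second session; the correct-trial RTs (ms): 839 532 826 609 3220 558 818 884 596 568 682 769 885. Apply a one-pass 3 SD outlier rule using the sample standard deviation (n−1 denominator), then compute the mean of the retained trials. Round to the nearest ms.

n = 13, ΣRT = 11786, M = 906.615
Σ(x−M)² = 6002627.08; s = √(6002627.08/12) = 707.262
Cutoffs: 906.615 ± 3·707.262 → [-1215.2, 3028.4]
Outside: 3220 → excluded.
Retained (n=12): Σ = 8566, mean = 8566/12 = 713.833

714 ms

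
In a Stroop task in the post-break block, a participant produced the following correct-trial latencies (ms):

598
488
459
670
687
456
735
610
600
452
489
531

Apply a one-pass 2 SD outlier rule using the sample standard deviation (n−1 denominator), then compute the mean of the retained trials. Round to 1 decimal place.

564.6 ms

n = 12, ΣRT = 6775, M = 564.583
Σ(x−M)² = 107892.92; s = √(107892.92/11) = 99.038
Cutoffs: 564.583 ± 2·99.038 → [366.5, 762.7]
No RTs fall outside the cutoffs; all 12 retained. Mean = 6775/12 = 564.583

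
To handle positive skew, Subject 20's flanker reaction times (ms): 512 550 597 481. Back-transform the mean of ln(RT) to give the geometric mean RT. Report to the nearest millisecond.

533 ms

ln(RT): 6.2383, 6.3099, 6.3919, 6.1759
Mean ln(RT) = 25.1160/4 = 6.27901
Geometric mean = exp(6.27901) = 533.26 ms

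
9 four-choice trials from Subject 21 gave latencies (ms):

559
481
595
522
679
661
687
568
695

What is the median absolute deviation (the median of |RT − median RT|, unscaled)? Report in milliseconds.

73 ms

Sorted: 481, 522, 559, 568, 595, 661, 679, 687, 695 → median = 595
|x − 595|: 36, 114, 0, 73, 84, 66, 92, 27, 100
Sorted deviations: 0, 27, 36, 66, 73, 84, 92, 100, 114 → MAD = 73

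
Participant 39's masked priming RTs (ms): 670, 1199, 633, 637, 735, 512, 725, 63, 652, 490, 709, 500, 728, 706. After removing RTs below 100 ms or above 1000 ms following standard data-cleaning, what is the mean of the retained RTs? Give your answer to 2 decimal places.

641.42 ms

Excluded: 63, 1199
Retained (n=12): Σ = 7697
Mean = 7697/12 = 641.4167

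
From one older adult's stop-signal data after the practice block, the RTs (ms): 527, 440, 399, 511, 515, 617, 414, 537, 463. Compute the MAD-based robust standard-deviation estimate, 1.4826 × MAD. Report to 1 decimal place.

Sorted: 399, 414, 440, 463, 511, 515, 527, 537, 617 → median = 511
|x − 511| sorted: 0, 4, 16, 26, 48, 71, 97, 106, 112 → MAD = 48
Robust SD ≈ 1.4826 × 48 = 71.165

71.2 ms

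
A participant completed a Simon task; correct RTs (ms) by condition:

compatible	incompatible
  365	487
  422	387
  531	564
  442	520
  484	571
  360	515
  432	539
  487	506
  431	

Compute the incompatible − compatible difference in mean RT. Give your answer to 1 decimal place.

M(compatible) = 3954/9 = 439.333
M(incompatible) = 4089/8 = 511.125
Difference = 511.125 − 439.333 = 71.792 ms

71.8 ms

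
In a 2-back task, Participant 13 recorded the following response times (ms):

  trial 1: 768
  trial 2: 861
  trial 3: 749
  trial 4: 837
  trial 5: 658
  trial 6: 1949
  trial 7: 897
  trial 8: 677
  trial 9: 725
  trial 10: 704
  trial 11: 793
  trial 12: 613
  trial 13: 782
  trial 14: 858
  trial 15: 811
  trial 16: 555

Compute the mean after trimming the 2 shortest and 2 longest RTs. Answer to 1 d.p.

Sorted: 555, 613, 658, 677, 704, 725, 749, 768, 782, 793, 811, 837, 858, 861, 897, 1949
Drop lowest 2 (555, 613) and highest 2 (897, 1949)
Remaining (n=12): Σ = 9223, mean = 9223/12 = 768.583

768.6 ms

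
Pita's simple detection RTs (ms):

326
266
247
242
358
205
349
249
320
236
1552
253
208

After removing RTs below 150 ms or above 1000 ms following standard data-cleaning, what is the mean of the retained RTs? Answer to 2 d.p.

271.58 ms

Excluded: 1552
Retained (n=12): Σ = 3259
Mean = 3259/12 = 271.5833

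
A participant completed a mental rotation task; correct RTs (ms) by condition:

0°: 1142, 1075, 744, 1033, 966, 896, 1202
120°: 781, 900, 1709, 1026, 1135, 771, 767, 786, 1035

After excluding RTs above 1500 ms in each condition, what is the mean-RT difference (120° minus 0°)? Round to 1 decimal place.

120°: exclude 1709
M(0°) = 7058/7 = 1008.286
M(120°) = 7201/8 = 900.125
Difference = 900.125 − 1008.286 = -108.161 ms

-108.2 ms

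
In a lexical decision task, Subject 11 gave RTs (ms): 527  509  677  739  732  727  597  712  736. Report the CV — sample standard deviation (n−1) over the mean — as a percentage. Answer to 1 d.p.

14.0%

n = 9, Σ = 5956, M = 661.7778
Σ(x−M)² = 69113.556; s = √(69113.556/8) = 92.9473
CV = 92.9473 / 661.7778 = 0.14045 = 14.045%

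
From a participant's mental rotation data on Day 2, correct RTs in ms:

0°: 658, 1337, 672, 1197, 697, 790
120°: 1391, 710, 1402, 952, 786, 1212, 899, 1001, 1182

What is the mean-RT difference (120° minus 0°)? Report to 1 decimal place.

167.6 ms

M(0°) = 5351/6 = 891.833
M(120°) = 9535/9 = 1059.444
Difference = 1059.444 − 891.833 = 167.611 ms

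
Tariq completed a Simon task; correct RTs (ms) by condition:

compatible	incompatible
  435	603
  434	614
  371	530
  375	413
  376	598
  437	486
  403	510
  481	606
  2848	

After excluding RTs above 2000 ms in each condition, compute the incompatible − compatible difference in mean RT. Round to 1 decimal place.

131.0 ms

compatible: exclude 2848
M(compatible) = 3312/8 = 414.000
M(incompatible) = 4360/8 = 545.000
Difference = 545.000 − 414.000 = 131.000 ms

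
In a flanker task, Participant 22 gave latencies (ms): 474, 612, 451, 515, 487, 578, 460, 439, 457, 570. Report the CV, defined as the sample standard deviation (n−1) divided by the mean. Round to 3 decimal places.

n = 10, Σ = 5043, M = 504.3000
Σ(x−M)² = 33984.100; s = √(33984.100/9) = 61.4493
CV = 61.4493 / 504.3000 = 0.12185

0.122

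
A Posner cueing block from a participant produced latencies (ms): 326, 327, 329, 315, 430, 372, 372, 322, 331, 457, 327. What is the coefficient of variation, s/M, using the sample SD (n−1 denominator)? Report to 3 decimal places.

0.135

n = 11, Σ = 3908, M = 355.2727
Σ(x−M)² = 22956.182; s = √(22956.182/10) = 47.9126
CV = 47.9126 / 355.2727 = 0.13486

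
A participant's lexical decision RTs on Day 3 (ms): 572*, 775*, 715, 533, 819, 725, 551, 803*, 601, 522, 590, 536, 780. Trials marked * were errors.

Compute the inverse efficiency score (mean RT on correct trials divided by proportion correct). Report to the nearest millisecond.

Correct trials (n=10): 715, 533, 819, 725, 551, 601, 522, 590, 536, 780
Mean correct RT = 6372/10 = 637.2000 ms
Proportion correct = 10/13
IES = 637.2000 / (10/13) = 828.360 ms

828 ms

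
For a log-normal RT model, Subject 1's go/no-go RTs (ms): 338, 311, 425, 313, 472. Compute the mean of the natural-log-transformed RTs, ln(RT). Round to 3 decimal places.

ln(RT): 5.8230, 5.7398, 6.0521, 5.7462, 6.1570
Σ ln(RT) = 29.5181
Mean = 29.5181/5 = 5.90362

5.904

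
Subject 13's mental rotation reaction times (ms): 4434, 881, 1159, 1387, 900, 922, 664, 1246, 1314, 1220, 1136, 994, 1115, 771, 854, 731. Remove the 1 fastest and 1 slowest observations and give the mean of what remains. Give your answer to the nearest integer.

Sorted: 664, 731, 771, 854, 881, 900, 922, 994, 1115, 1136, 1159, 1220, 1246, 1314, 1387, 4434
Drop lowest 1 (664) and highest 1 (4434)
Remaining (n=14): Σ = 14630, mean = 14630/14 = 1045.000

1045 ms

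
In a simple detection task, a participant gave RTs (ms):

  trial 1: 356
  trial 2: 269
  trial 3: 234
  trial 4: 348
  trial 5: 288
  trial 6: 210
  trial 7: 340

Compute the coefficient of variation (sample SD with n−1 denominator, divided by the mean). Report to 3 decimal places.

0.198

n = 7, Σ = 2045, M = 292.1429
Σ(x−M)² = 20168.857; s = √(20168.857/6) = 57.9782
CV = 57.9782 / 292.1429 = 0.19846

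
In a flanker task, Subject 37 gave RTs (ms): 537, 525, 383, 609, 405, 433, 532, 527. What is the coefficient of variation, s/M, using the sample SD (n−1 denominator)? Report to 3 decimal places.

0.158

n = 8, Σ = 3951, M = 493.8750
Σ(x−M)² = 42530.875; s = √(42530.875/7) = 77.9477
CV = 77.9477 / 493.8750 = 0.15783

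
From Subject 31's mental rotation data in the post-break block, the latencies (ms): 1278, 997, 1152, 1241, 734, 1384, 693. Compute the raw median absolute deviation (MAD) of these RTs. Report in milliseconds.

Sorted: 693, 734, 997, 1152, 1241, 1278, 1384 → median = 1152
|x − 1152|: 126, 155, 0, 89, 418, 232, 459
Sorted deviations: 0, 89, 126, 155, 232, 418, 459 → MAD = 155

155 ms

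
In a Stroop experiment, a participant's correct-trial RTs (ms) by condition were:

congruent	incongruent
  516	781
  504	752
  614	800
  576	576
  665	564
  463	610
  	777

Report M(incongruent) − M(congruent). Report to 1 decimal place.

M(congruent) = 3338/6 = 556.333
M(incongruent) = 4860/7 = 694.286
Difference = 694.286 − 556.333 = 137.952 ms

138.0 ms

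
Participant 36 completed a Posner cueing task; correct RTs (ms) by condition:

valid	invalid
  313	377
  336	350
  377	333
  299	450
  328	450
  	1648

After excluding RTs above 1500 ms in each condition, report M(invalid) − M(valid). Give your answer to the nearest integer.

invalid: exclude 1648
M(valid) = 1653/5 = 330.600
M(invalid) = 1960/5 = 392.000
Difference = 392.000 − 330.600 = 61.400 ms

61 ms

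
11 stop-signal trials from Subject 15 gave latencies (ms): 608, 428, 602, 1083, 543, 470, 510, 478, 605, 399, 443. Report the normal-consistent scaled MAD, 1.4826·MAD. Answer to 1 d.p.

121.6 ms

Sorted: 399, 428, 443, 470, 478, 510, 543, 602, 605, 608, 1083 → median = 510
|x − 510| sorted: 0, 32, 33, 40, 67, 82, 92, 95, 98, 111, 573 → MAD = 82
Robust SD ≈ 1.4826 × 82 = 121.573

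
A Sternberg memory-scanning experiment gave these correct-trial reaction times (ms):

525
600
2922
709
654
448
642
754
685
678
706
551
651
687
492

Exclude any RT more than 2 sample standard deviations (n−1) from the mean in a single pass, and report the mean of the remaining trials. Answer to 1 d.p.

627.3 ms

n = 15, ΣRT = 11704, M = 780.267
Σ(x−M)² = 5022028.93; s = √(5022028.93/14) = 598.929
Cutoffs: 780.267 ± 2·598.929 → [-417.6, 1978.1]
Outside: 2922 → excluded.
Retained (n=14): Σ = 8782, mean = 8782/14 = 627.286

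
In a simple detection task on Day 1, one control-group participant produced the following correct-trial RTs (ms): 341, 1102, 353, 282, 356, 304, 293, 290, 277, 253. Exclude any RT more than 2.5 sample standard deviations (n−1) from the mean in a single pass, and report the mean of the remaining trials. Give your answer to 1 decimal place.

305.4 ms

n = 10, ΣRT = 3851, M = 385.100
Σ(x−M)² = 581636.90; s = √(581636.90/9) = 254.217
Cutoffs: 385.100 ± 2.5·254.217 → [-250.4, 1020.6]
Outside: 1102 → excluded.
Retained (n=9): Σ = 2749, mean = 2749/9 = 305.444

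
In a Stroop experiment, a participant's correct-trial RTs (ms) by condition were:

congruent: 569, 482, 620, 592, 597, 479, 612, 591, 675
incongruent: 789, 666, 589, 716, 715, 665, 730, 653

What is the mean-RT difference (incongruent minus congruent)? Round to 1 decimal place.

M(congruent) = 5217/9 = 579.667
M(incongruent) = 5523/8 = 690.375
Difference = 690.375 − 579.667 = 110.708 ms

110.7 ms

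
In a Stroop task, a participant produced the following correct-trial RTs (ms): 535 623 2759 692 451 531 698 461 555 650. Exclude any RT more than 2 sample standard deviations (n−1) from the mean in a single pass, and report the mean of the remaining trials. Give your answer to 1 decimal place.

577.3 ms

n = 10, ΣRT = 7955, M = 795.500
Σ(x−M)² = 4352708.50; s = √(4352708.50/9) = 695.438
Cutoffs: 795.500 ± 2·695.438 → [-595.4, 2186.4]
Outside: 2759 → excluded.
Retained (n=9): Σ = 5196, mean = 5196/9 = 577.333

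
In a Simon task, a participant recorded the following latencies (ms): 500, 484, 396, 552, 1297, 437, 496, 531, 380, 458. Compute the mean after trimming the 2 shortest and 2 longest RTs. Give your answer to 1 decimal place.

484.3 ms

Sorted: 380, 396, 437, 458, 484, 496, 500, 531, 552, 1297
Drop lowest 2 (380, 396) and highest 2 (552, 1297)
Remaining (n=6): Σ = 2906, mean = 2906/6 = 484.333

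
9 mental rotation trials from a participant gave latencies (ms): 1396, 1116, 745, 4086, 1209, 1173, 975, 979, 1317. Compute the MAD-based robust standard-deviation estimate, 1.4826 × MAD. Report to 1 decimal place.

Sorted: 745, 975, 979, 1116, 1173, 1209, 1317, 1396, 4086 → median = 1173
|x − 1173| sorted: 0, 36, 57, 144, 194, 198, 223, 428, 2913 → MAD = 194
Robust SD ≈ 1.4826 × 194 = 287.624

287.6 ms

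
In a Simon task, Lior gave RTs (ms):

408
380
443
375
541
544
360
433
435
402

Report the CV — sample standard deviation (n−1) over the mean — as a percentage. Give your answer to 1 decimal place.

14.9%

n = 10, Σ = 4321, M = 432.1000
Σ(x−M)² = 37168.900; s = √(37168.900/9) = 64.2641
CV = 64.2641 / 432.1000 = 0.14873 = 14.873%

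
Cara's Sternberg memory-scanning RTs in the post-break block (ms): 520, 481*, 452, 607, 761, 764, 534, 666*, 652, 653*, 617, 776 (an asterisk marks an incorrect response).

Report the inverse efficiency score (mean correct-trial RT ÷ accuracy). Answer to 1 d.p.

841.9 ms

Correct trials (n=9): 520, 452, 607, 761, 764, 534, 652, 617, 776
Mean correct RT = 5683/9 = 631.4444 ms
Proportion correct = 9/12
IES = 631.4444 / (9/12) = 841.926 ms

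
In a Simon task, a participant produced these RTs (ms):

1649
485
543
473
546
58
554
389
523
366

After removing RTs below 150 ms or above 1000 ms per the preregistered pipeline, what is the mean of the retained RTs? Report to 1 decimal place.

484.9 ms

Excluded: 58, 1649
Retained (n=8): Σ = 3879
Mean = 3879/8 = 484.8750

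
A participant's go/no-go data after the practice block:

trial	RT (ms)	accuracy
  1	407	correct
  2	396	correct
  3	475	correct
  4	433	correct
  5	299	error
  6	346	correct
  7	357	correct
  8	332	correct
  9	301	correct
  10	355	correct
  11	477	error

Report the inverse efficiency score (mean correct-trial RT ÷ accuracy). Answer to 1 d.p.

462.0 ms

Correct trials (n=9): 407, 396, 475, 433, 346, 357, 332, 301, 355
Mean correct RT = 3402/9 = 378.0000 ms
Proportion correct = 9/11
IES = 378.0000 / (9/11) = 462.000 ms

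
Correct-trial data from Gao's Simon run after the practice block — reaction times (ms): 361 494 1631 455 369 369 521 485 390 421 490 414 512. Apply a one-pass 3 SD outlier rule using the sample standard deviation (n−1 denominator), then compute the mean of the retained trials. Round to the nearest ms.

n = 13, ΣRT = 6912, M = 531.692
Σ(x−M)² = 1348454.77; s = √(1348454.77/12) = 335.218
Cutoffs: 531.692 ± 3·335.218 → [-474.0, 1537.3]
Outside: 1631 → excluded.
Retained (n=12): Σ = 5281, mean = 5281/12 = 440.083

440 ms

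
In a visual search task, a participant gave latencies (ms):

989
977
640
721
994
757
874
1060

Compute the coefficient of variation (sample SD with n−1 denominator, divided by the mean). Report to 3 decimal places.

n = 8, Σ = 7012, M = 876.5000
Σ(x−M)² = 164634.000; s = √(164634.000/7) = 153.3595
CV = 153.3595 / 876.5000 = 0.17497

0.175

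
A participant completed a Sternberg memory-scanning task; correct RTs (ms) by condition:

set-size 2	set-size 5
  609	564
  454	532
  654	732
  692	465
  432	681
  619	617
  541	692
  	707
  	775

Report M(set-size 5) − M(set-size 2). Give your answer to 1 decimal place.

69.0 ms

M(set-size 2) = 4001/7 = 571.571
M(set-size 5) = 5765/9 = 640.556
Difference = 640.556 − 571.571 = 68.984 ms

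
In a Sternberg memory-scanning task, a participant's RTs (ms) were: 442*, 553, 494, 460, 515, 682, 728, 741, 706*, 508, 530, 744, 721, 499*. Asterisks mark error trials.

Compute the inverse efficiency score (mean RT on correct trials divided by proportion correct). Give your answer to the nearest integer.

Correct trials (n=11): 553, 494, 460, 515, 682, 728, 741, 508, 530, 744, 721
Mean correct RT = 6676/11 = 606.9091 ms
Proportion correct = 11/14
IES = 606.9091 / (11/14) = 772.430 ms

772 ms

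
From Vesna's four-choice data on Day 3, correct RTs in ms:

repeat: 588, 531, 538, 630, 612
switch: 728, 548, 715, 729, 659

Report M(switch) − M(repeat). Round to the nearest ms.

M(repeat) = 2899/5 = 579.800
M(switch) = 3379/5 = 675.800
Difference = 675.800 − 579.800 = 96.000 ms

96 ms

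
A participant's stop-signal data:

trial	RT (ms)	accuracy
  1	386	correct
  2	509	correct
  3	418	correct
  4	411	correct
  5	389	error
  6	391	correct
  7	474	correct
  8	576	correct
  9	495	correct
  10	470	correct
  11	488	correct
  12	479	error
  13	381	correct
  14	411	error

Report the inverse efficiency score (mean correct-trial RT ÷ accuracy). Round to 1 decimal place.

578.4 ms

Correct trials (n=11): 386, 509, 418, 411, 391, 474, 576, 495, 470, 488, 381
Mean correct RT = 4999/11 = 454.4545 ms
Proportion correct = 11/14
IES = 454.4545 / (11/14) = 578.397 ms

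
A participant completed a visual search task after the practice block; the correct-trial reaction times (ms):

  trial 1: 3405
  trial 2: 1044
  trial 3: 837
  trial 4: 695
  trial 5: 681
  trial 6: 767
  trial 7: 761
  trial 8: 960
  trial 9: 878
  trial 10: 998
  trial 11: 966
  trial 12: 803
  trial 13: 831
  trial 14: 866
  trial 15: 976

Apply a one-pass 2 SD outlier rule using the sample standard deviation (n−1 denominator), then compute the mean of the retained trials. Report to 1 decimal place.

861.6 ms

n = 15, ΣRT = 15468, M = 1031.200
Σ(x−M)² = 6207670.40; s = √(6207670.40/14) = 665.887
Cutoffs: 1031.200 ± 2·665.887 → [-300.6, 2363.0]
Outside: 3405 → excluded.
Retained (n=14): Σ = 12063, mean = 12063/14 = 861.643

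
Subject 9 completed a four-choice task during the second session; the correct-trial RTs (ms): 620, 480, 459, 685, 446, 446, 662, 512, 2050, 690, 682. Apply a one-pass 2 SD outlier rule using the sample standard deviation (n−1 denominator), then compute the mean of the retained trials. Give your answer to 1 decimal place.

n = 11, ΣRT = 7732, M = 702.909
Σ(x−M)² = 2101756.91; s = √(2101756.91/10) = 458.449
Cutoffs: 702.909 ± 2·458.449 → [-214.0, 1619.8]
Outside: 2050 → excluded.
Retained (n=10): Σ = 5682, mean = 5682/10 = 568.200

568.2 ms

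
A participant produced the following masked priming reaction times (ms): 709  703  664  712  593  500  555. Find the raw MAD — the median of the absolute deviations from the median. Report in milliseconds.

48 ms

Sorted: 500, 555, 593, 664, 703, 709, 712 → median = 664
|x − 664|: 45, 39, 0, 48, 71, 164, 109
Sorted deviations: 0, 39, 45, 48, 71, 109, 164 → MAD = 48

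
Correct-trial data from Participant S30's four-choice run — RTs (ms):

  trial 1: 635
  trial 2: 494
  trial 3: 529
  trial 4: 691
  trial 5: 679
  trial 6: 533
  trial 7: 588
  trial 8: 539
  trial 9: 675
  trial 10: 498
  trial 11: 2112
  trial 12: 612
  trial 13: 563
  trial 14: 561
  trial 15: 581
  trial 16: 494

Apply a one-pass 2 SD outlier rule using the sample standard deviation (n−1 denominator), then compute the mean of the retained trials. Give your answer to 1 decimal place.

578.1 ms

n = 16, ΣRT = 10784, M = 674.000
Σ(x−M)² = 2269566.00; s = √(2269566.00/15) = 388.979
Cutoffs: 674.000 ± 2·388.979 → [-104.0, 1452.0]
Outside: 2112 → excluded.
Retained (n=15): Σ = 8672, mean = 8672/15 = 578.133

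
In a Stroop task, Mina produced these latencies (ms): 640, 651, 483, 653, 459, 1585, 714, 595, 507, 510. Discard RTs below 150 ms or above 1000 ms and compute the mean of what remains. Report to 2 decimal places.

Excluded: 1585
Retained (n=9): Σ = 5212
Mean = 5212/9 = 579.1111

579.11 ms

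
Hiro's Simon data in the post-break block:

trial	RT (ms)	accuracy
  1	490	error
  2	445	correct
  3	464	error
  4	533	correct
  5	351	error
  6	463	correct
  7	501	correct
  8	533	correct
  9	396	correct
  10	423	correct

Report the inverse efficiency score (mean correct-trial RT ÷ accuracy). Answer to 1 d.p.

Correct trials (n=7): 445, 533, 463, 501, 533, 396, 423
Mean correct RT = 3294/7 = 470.5714 ms
Proportion correct = 7/10
IES = 470.5714 / (7/10) = 672.245 ms

672.2 ms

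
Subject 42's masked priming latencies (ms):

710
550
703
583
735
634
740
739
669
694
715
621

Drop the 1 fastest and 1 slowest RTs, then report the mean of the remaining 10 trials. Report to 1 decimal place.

680.3 ms

Sorted: 550, 583, 621, 634, 669, 694, 703, 710, 715, 735, 739, 740
Drop lowest 1 (550) and highest 1 (740)
Remaining (n=10): Σ = 6803, mean = 6803/10 = 680.300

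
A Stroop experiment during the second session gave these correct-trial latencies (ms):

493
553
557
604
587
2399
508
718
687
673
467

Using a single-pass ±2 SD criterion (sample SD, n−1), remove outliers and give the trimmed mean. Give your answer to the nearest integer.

585 ms

n = 11, ΣRT = 8246, M = 749.636
Σ(x−M)² = 3058766.55; s = √(3058766.55/10) = 553.061
Cutoffs: 749.636 ± 2·553.061 → [-356.5, 1855.8]
Outside: 2399 → excluded.
Retained (n=10): Σ = 5847, mean = 5847/10 = 584.700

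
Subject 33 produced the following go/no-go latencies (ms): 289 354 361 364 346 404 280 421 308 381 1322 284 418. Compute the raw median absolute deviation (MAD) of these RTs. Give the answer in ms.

53 ms

Sorted: 280, 284, 289, 308, 346, 354, 361, 364, 381, 404, 418, 421, 1322 → median = 361
|x − 361|: 72, 7, 0, 3, 15, 43, 81, 60, 53, 20, 961, 77, 57
Sorted deviations: 0, 3, 7, 15, 20, 43, 53, 57, 60, 72, 77, 81, 961 → MAD = 53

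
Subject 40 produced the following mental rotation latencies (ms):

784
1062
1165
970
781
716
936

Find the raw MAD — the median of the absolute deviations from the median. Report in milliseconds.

Sorted: 716, 781, 784, 936, 970, 1062, 1165 → median = 936
|x − 936|: 152, 126, 229, 34, 155, 220, 0
Sorted deviations: 0, 34, 126, 152, 155, 220, 229 → MAD = 152

152 ms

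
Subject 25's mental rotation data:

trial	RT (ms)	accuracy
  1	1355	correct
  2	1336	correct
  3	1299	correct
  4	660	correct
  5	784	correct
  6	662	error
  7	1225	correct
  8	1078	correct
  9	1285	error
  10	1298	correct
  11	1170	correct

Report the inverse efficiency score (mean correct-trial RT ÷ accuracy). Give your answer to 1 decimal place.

Correct trials (n=9): 1355, 1336, 1299, 660, 784, 1225, 1078, 1298, 1170
Mean correct RT = 10205/9 = 1133.8889 ms
Proportion correct = 9/11
IES = 1133.8889 / (9/11) = 1385.864 ms

1385.9 ms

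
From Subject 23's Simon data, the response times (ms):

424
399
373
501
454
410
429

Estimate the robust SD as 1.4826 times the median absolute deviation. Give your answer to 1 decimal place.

Sorted: 373, 399, 410, 424, 429, 454, 501 → median = 424
|x − 424| sorted: 0, 5, 14, 25, 30, 51, 77 → MAD = 25
Robust SD ≈ 1.4826 × 25 = 37.065

37.1 ms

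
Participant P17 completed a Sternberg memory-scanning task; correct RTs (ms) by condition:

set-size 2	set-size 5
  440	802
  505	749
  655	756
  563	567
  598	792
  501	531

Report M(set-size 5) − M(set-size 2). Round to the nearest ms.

156 ms

M(set-size 2) = 3262/6 = 543.667
M(set-size 5) = 4197/6 = 699.500
Difference = 699.500 − 543.667 = 155.833 ms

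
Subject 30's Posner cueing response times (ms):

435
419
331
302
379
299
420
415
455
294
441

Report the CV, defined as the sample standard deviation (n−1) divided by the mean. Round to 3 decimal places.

0.164

n = 11, Σ = 4190, M = 380.9091
Σ(x−M)² = 39150.909; s = √(39150.909/10) = 62.5707
CV = 62.5707 / 380.9091 = 0.16427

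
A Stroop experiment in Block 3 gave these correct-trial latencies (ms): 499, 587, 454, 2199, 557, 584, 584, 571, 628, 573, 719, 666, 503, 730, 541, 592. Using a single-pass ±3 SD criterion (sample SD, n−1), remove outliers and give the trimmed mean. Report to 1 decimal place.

585.9 ms

n = 16, ΣRT = 10987, M = 686.688
Σ(x−M)² = 2521337.44; s = √(2521337.44/15) = 409.987
Cutoffs: 686.688 ± 3·409.987 → [-543.3, 1916.6]
Outside: 2199 → excluded.
Retained (n=15): Σ = 8788, mean = 8788/15 = 585.867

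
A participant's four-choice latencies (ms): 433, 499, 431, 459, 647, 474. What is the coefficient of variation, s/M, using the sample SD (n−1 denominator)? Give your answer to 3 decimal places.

0.165

n = 6, Σ = 2943, M = 490.5000
Σ(x−M)² = 32675.500; s = √(32675.500/5) = 80.8400
CV = 80.8400 / 490.5000 = 0.16481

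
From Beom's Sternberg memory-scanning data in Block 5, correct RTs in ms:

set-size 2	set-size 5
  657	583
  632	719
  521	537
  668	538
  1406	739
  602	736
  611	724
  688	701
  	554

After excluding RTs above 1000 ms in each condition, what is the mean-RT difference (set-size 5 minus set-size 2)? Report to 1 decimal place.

22.3 ms

set-size 2: exclude 1406
M(set-size 2) = 4379/7 = 625.571
M(set-size 5) = 5831/9 = 647.889
Difference = 647.889 − 625.571 = 22.317 ms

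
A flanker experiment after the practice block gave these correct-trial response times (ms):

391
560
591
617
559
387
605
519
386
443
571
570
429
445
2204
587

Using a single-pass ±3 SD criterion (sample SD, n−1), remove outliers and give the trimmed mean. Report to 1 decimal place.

510.7 ms

n = 16, ΣRT = 9864, M = 616.500
Σ(x−M)² = 2793368.00; s = √(2793368.00/15) = 431.537
Cutoffs: 616.500 ± 3·431.537 → [-678.1, 1911.1]
Outside: 2204 → excluded.
Retained (n=15): Σ = 7660, mean = 7660/15 = 510.667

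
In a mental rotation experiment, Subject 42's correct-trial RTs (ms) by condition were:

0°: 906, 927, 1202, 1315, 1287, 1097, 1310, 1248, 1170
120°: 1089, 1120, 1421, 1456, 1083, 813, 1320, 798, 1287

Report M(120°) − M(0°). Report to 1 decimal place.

-8.3 ms

M(0°) = 10462/9 = 1162.444
M(120°) = 10387/9 = 1154.111
Difference = 1154.111 − 1162.444 = -8.333 ms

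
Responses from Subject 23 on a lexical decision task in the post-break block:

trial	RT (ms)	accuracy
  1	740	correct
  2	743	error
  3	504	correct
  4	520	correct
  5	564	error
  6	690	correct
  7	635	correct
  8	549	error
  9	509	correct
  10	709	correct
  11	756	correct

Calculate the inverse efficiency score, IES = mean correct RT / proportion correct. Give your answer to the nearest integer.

Correct trials (n=8): 740, 504, 520, 690, 635, 509, 709, 756
Mean correct RT = 5063/8 = 632.8750 ms
Proportion correct = 8/11
IES = 632.8750 / (8/11) = 870.203 ms

870 ms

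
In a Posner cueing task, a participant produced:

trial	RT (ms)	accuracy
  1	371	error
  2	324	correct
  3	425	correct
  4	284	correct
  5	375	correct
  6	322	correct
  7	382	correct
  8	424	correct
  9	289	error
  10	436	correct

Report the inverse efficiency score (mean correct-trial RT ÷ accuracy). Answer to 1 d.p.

Correct trials (n=8): 324, 425, 284, 375, 322, 382, 424, 436
Mean correct RT = 2972/8 = 371.5000 ms
Proportion correct = 8/10
IES = 371.5000 / (8/10) = 464.375 ms

464.4 ms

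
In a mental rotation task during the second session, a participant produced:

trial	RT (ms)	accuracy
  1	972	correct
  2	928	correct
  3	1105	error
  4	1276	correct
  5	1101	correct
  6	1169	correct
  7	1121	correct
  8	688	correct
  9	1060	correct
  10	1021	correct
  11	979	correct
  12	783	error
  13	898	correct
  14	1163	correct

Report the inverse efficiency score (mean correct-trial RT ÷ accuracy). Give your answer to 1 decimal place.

Correct trials (n=12): 972, 928, 1276, 1101, 1169, 1121, 688, 1060, 1021, 979, 898, 1163
Mean correct RT = 12376/12 = 1031.3333 ms
Proportion correct = 12/14
IES = 1031.3333 / (12/14) = 1203.222 ms

1203.2 ms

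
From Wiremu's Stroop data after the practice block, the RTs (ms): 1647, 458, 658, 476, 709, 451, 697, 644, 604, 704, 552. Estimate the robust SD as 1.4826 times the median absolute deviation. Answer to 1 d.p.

Sorted: 451, 458, 476, 552, 604, 644, 658, 697, 704, 709, 1647 → median = 644
|x − 644| sorted: 0, 14, 40, 53, 60, 65, 92, 168, 186, 193, 1003 → MAD = 65
Robust SD ≈ 1.4826 × 65 = 96.369

96.4 ms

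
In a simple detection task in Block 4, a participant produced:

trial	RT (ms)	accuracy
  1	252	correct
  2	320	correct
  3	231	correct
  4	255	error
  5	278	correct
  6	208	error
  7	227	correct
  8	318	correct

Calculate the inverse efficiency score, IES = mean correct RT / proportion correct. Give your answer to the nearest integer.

361 ms

Correct trials (n=6): 252, 320, 231, 278, 227, 318
Mean correct RT = 1626/6 = 271.0000 ms
Proportion correct = 6/8
IES = 271.0000 / (6/8) = 361.333 ms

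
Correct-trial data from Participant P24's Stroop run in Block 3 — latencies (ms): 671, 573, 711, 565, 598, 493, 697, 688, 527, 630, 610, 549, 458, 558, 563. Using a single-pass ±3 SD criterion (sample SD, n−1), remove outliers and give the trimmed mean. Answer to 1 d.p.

592.7 ms

n = 15, ΣRT = 8891, M = 592.733
Σ(x−M)² = 79356.93; s = √(79356.93/14) = 75.288
Cutoffs: 592.733 ± 3·75.288 → [366.9, 818.6]
No RTs fall outside the cutoffs; all 15 retained. Mean = 8891/15 = 592.733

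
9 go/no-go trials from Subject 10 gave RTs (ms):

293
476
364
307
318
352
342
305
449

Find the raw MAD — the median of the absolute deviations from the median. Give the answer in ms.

Sorted: 293, 305, 307, 318, 342, 352, 364, 449, 476 → median = 342
|x − 342|: 49, 134, 22, 35, 24, 10, 0, 37, 107
Sorted deviations: 0, 10, 22, 24, 35, 37, 49, 107, 134 → MAD = 35

35 ms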